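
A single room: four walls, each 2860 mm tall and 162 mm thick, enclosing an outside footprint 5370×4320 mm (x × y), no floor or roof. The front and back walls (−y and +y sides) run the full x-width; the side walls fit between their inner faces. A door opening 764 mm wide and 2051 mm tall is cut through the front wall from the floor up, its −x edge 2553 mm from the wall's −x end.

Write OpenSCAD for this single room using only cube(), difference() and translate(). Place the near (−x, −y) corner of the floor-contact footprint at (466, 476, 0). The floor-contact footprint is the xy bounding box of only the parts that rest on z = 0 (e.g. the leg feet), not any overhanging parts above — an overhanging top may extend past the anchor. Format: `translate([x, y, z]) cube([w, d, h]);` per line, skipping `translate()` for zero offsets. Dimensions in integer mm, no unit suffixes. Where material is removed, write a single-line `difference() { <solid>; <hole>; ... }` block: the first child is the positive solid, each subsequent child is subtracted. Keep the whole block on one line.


difference() { translate([466, 476, 0]) cube([5370, 162, 2860]); translate([3019, 476, 0]) cube([764, 162, 2051]); }
translate([466, 4634, 0]) cube([5370, 162, 2860]);
translate([466, 638, 0]) cube([162, 3996, 2860]);
translate([5674, 638, 0]) cube([162, 3996, 2860]);


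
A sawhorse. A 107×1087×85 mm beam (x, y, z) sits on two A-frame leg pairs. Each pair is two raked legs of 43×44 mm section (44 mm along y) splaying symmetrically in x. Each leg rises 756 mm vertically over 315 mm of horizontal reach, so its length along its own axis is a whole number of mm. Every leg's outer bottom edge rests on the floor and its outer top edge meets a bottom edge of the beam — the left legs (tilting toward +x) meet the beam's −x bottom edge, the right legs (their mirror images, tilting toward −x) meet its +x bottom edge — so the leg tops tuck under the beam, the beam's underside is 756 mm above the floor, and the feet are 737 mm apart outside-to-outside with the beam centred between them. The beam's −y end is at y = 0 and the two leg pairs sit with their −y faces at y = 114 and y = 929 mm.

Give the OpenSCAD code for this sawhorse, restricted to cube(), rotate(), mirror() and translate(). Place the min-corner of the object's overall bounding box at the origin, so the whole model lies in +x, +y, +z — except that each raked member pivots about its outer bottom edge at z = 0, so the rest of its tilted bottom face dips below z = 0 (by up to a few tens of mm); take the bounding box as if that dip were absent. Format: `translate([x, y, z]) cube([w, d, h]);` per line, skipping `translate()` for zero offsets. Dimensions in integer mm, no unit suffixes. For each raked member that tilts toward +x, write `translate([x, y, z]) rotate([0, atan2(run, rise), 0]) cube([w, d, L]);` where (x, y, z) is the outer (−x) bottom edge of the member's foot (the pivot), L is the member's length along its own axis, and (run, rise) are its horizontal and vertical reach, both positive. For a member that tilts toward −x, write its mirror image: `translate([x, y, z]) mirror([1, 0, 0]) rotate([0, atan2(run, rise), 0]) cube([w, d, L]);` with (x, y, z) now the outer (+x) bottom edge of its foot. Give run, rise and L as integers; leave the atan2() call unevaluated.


translate([315, 0, 756]) cube([107, 1087, 85]);
translate([0, 114, 0]) rotate([0, atan2(315, 756), 0]) cube([43, 44, 819]);
translate([737, 114, 0]) mirror([1, 0, 0]) rotate([0, atan2(315, 756), 0]) cube([43, 44, 819]);
translate([0, 929, 0]) rotate([0, atan2(315, 756), 0]) cube([43, 44, 819]);
translate([737, 929, 0]) mirror([1, 0, 0]) rotate([0, atan2(315, 756), 0]) cube([43, 44, 819]);


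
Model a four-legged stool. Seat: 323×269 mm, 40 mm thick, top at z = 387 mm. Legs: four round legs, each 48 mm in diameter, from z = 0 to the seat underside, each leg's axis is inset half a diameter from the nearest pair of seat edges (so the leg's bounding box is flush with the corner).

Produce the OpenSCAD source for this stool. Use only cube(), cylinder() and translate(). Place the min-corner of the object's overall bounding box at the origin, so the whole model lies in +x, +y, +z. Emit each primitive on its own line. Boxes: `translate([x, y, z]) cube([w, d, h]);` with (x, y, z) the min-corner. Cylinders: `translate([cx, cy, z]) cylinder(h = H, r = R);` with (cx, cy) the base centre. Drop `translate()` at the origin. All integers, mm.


translate([0, 0, 347]) cube([323, 269, 40]);
translate([24, 24, 0]) cylinder(h = 347, r = 24);
translate([299, 24, 0]) cylinder(h = 347, r = 24);
translate([24, 245, 0]) cylinder(h = 347, r = 24);
translate([299, 245, 0]) cylinder(h = 347, r = 24);


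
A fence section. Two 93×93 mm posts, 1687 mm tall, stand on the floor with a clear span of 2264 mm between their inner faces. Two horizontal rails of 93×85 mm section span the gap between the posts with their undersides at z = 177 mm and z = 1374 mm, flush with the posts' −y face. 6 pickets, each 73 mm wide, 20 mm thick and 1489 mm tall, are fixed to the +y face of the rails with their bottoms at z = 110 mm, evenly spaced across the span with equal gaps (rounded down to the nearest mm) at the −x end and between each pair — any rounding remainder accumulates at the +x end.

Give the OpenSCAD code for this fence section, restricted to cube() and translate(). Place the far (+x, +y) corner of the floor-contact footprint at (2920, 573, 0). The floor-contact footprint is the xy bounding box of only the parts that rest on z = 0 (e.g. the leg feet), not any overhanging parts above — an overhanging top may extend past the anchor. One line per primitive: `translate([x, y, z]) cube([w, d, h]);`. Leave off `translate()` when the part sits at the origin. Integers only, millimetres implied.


translate([470, 480, 0]) cube([93, 93, 1687]);
translate([2827, 480, 0]) cube([93, 93, 1687]);
translate([563, 480, 177]) cube([2264, 93, 85]);
translate([563, 480, 1374]) cube([2264, 93, 85]);
translate([823, 573, 110]) cube([73, 20, 1489]);
translate([1156, 573, 110]) cube([73, 20, 1489]);
translate([1489, 573, 110]) cube([73, 20, 1489]);
translate([1822, 573, 110]) cube([73, 20, 1489]);
translate([2155, 573, 110]) cube([73, 20, 1489]);
translate([2488, 573, 110]) cube([73, 20, 1489]);


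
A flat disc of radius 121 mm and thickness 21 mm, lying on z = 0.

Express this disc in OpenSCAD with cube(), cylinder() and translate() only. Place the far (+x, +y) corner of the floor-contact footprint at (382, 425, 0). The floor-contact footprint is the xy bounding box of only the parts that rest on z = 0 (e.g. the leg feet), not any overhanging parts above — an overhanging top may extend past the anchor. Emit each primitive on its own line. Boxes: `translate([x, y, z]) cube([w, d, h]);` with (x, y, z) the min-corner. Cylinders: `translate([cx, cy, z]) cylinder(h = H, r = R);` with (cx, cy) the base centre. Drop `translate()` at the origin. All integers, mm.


translate([261, 304, 0]) cylinder(h = 21, r = 121);


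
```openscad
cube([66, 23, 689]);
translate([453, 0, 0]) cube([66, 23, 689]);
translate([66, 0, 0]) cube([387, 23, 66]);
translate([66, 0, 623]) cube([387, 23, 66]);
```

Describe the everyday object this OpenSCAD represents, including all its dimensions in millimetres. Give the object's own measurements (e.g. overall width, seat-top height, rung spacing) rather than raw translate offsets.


A rectangular picture frame lying in the x–z plane (depth along y). The opening is 387 mm wide (x) by 557 mm tall (z), surrounded by a border 66 mm wide on all four sides. The frame is 23 mm deep and is made of two full-height vertical stiles with two horizontal rails fitted between them.


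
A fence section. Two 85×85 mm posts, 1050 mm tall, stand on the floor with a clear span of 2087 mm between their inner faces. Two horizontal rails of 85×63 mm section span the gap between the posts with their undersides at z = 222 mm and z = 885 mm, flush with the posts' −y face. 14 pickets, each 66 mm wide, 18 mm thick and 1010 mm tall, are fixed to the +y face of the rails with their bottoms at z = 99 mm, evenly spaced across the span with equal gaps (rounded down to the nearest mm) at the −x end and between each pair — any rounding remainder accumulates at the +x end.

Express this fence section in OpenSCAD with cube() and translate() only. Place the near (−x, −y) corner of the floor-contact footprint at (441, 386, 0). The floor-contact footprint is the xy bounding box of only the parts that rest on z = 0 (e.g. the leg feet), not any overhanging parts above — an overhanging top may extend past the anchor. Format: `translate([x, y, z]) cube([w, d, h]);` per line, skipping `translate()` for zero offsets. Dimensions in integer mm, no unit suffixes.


translate([441, 386, 0]) cube([85, 85, 1050]);
translate([2613, 386, 0]) cube([85, 85, 1050]);
translate([526, 386, 222]) cube([2087, 85, 63]);
translate([526, 386, 885]) cube([2087, 85, 63]);
translate([603, 471, 99]) cube([66, 18, 1010]);
translate([746, 471, 99]) cube([66, 18, 1010]);
translate([889, 471, 99]) cube([66, 18, 1010]);
translate([1032, 471, 99]) cube([66, 18, 1010]);
translate([1175, 471, 99]) cube([66, 18, 1010]);
translate([1318, 471, 99]) cube([66, 18, 1010]);
translate([1461, 471, 99]) cube([66, 18, 1010]);
translate([1604, 471, 99]) cube([66, 18, 1010]);
translate([1747, 471, 99]) cube([66, 18, 1010]);
translate([1890, 471, 99]) cube([66, 18, 1010]);
translate([2033, 471, 99]) cube([66, 18, 1010]);
translate([2176, 471, 99]) cube([66, 18, 1010]);
translate([2319, 471, 99]) cube([66, 18, 1010]);
translate([2462, 471, 99]) cube([66, 18, 1010]);


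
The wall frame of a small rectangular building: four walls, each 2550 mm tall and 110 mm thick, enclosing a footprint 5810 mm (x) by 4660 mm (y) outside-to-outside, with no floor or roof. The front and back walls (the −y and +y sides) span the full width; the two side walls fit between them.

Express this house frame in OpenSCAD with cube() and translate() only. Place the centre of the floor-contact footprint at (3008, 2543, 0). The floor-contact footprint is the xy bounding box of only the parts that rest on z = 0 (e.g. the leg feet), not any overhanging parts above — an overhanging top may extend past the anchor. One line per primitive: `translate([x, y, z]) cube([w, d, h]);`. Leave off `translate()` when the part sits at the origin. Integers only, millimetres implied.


translate([103, 213, 0]) cube([5810, 110, 2550]);
translate([103, 4763, 0]) cube([5810, 110, 2550]);
translate([103, 323, 0]) cube([110, 4440, 2550]);
translate([5803, 323, 0]) cube([110, 4440, 2550]);


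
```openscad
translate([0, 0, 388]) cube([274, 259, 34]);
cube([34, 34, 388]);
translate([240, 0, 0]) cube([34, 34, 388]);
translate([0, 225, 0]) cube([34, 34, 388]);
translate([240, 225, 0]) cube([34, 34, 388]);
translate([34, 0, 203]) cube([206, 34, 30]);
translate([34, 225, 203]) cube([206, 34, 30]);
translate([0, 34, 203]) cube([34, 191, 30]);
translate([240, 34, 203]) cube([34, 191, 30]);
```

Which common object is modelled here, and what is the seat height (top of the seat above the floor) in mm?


A stool. The seat height is 422 mm.

A 274×259×34 slab at z = 388 on four corner posts — a stool. The seat top is 388 + 34 = 422 mm.


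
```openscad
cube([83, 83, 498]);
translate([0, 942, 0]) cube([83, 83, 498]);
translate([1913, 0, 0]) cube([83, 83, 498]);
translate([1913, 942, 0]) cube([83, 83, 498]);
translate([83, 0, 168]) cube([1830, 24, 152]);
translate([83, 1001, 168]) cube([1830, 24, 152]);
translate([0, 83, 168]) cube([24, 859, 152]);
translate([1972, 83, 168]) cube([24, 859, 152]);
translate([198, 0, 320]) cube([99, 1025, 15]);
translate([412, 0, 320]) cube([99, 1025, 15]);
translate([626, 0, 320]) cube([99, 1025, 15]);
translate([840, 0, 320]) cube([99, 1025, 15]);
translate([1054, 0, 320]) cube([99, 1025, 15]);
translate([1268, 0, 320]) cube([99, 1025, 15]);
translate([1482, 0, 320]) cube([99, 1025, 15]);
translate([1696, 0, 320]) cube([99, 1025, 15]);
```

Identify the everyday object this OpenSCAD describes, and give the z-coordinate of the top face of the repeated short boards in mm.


A bed frame. The slat-top height is 335 mm.

Four posts, four rails, and a row of slats — a bed frame. Slats sit on the rails at z = 168 + 152 = 320; with slat thickness 15, the top is 335 mm.


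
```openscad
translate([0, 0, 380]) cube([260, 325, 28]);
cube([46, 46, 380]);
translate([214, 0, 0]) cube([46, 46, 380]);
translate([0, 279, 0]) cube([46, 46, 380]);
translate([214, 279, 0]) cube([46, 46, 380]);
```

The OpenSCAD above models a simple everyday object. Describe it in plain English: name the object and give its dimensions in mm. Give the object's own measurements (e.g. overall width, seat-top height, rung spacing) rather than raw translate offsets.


A four-legged stool. The seat is a 260×325×28 mm slab whose top surface is at z = 408 mm; four square legs, each 46×46 mm in cross-section, run from the floor (z = 0) to the underside of the seat, each flush with a corner of the seat.


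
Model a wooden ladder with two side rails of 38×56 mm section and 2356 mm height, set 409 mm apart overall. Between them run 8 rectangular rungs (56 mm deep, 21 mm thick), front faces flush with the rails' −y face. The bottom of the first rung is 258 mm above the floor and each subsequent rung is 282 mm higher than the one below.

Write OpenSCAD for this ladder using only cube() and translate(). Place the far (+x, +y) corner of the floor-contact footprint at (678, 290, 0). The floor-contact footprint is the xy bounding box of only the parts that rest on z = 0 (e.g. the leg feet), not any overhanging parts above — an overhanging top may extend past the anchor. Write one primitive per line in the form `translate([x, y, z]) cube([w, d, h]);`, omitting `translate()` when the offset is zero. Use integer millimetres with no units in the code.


// rung span = 409 - 2*38 = 333
// rung[k] z = 258 + k*282
translate([269, 234, 0]) cube([38, 56, 2356]);
translate([640, 234, 0]) cube([38, 56, 2356]);
translate([307, 234, 258]) cube([333, 56, 21]);
translate([307, 234, 540]) cube([333, 56, 21]);
translate([307, 234, 822]) cube([333, 56, 21]);
translate([307, 234, 1104]) cube([333, 56, 21]);
translate([307, 234, 1386]) cube([333, 56, 21]);
translate([307, 234, 1668]) cube([333, 56, 21]);
translate([307, 234, 1950]) cube([333, 56, 21]);
translate([307, 234, 2232]) cube([333, 56, 21]);


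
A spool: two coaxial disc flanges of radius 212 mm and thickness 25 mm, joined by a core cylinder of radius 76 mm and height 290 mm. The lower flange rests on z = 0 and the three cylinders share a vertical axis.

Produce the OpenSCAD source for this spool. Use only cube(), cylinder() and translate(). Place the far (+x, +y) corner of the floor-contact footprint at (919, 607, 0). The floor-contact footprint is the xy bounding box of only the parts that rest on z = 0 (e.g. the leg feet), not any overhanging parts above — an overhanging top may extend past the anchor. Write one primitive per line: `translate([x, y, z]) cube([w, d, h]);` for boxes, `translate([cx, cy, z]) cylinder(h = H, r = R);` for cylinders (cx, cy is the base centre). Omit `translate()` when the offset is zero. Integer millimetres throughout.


translate([707, 395, 0]) cylinder(h = 25, r = 212);
translate([707, 395, 25]) cylinder(h = 290, r = 76);
translate([707, 395, 315]) cylinder(h = 25, r = 212);


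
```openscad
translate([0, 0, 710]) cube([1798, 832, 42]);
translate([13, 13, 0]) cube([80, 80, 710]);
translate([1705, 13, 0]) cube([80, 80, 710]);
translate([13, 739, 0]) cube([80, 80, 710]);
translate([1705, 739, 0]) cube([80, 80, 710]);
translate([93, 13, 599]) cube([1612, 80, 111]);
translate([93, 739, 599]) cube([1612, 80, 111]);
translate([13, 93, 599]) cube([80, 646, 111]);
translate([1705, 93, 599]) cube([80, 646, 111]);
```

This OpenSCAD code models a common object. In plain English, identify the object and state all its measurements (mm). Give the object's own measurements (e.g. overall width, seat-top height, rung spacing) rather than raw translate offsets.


A table: top 1798 mm (x) × 832 mm (y), 42 mm thick, upper face at z = 752 mm, on four 80×80 mm square legs, each inset 13 mm from the nearest pair of top edges from z = 0 to the bottom of the top. Four apron rails, 80 mm thick and 111 mm tall, run between adjacent legs with their top edges flush with the underside of the top and their outer faces flush with the legs' outer faces.


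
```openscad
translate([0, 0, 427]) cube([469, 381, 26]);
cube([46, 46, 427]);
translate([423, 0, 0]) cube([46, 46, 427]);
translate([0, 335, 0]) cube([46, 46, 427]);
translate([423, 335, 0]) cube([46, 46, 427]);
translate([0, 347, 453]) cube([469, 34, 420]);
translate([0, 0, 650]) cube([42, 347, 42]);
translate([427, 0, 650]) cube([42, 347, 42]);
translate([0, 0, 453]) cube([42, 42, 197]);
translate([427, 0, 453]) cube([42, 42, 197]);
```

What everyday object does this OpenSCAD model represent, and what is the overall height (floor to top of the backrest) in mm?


A chair. The overall height is 873 mm.

A slab on four corner posts with a tall panel at the back — a chair. The seat slab sits at z = 427 with thickness 26, and the 420 mm backrest starts at the seat top, so the overall height is 427 + 26 + 420 = 873 mm.


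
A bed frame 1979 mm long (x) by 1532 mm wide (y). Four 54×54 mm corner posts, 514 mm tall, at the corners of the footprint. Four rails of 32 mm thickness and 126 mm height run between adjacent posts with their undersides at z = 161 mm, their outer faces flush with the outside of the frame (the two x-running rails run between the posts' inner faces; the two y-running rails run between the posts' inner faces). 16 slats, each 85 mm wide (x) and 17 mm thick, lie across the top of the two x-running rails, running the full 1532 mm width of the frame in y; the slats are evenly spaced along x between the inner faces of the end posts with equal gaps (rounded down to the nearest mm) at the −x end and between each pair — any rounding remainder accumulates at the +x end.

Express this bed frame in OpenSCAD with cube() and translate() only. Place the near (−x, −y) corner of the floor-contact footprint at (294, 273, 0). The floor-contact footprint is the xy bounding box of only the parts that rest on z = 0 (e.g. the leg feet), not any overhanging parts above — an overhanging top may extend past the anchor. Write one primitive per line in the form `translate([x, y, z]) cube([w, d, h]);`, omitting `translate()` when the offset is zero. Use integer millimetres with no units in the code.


// slat z = rail_z + rail_h = 161 + 126 = 287
// slat gap = ⌊(1871 − 16·85) / 17⌋ = 30
translate([294, 273, 0]) cube([54, 54, 514]);
translate([294, 1751, 0]) cube([54, 54, 514]);
translate([2219, 273, 0]) cube([54, 54, 514]);
translate([2219, 1751, 0]) cube([54, 54, 514]);
translate([348, 273, 161]) cube([1871, 32, 126]);
translate([348, 1773, 161]) cube([1871, 32, 126]);
translate([294, 327, 161]) cube([32, 1424, 126]);
translate([2241, 327, 161]) cube([32, 1424, 126]);
translate([378, 273, 287]) cube([85, 1532, 17]);
translate([493, 273, 287]) cube([85, 1532, 17]);
translate([608, 273, 287]) cube([85, 1532, 17]);
translate([723, 273, 287]) cube([85, 1532, 17]);
translate([838, 273, 287]) cube([85, 1532, 17]);
translate([953, 273, 287]) cube([85, 1532, 17]);
translate([1068, 273, 287]) cube([85, 1532, 17]);
translate([1183, 273, 287]) cube([85, 1532, 17]);
translate([1298, 273, 287]) cube([85, 1532, 17]);
translate([1413, 273, 287]) cube([85, 1532, 17]);
translate([1528, 273, 287]) cube([85, 1532, 17]);
translate([1643, 273, 287]) cube([85, 1532, 17]);
translate([1758, 273, 287]) cube([85, 1532, 17]);
translate([1873, 273, 287]) cube([85, 1532, 17]);
translate([1988, 273, 287]) cube([85, 1532, 17]);
translate([2103, 273, 287]) cube([85, 1532, 17]);


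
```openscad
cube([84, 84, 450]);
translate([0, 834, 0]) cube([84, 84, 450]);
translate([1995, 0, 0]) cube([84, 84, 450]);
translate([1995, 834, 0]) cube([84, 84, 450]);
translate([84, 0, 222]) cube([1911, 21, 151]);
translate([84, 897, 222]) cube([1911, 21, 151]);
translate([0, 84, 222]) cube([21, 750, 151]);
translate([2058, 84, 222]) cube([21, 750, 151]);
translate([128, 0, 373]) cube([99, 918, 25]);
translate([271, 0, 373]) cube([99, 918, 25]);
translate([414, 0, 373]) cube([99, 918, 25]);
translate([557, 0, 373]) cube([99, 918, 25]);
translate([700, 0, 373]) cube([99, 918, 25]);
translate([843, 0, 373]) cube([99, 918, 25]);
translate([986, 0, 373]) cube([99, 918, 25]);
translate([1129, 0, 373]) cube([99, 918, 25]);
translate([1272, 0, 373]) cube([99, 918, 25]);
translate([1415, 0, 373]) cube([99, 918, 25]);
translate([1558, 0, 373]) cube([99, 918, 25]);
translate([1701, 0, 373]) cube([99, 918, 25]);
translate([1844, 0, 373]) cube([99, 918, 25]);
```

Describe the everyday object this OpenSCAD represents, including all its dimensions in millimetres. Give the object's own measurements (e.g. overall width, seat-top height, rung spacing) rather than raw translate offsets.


A bed frame 2079 mm long (x) by 918 mm wide (y). Four 84×84 mm corner posts, 450 mm tall, at the corners of the footprint. Four rails of 21 mm thickness and 151 mm height run between adjacent posts with their undersides at z = 222 mm, their outer faces flush with the outside of the frame (the two x-running rails run between the posts' inner faces; the two y-running rails run between the posts' inner faces). 13 slats, each 99 mm wide (x) and 25 mm thick, lie across the top of the two x-running rails, running the full 918 mm width of the frame in y; along x they sit between the end posts with a 44 mm gap after the −x posts and between neighbouring slats, leaving 52 mm before the +x posts.


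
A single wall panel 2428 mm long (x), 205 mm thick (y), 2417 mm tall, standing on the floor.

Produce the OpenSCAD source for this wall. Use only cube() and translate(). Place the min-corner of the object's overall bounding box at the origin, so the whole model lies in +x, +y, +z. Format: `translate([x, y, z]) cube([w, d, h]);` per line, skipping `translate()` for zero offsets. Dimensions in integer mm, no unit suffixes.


cube([2428, 205, 2417]);


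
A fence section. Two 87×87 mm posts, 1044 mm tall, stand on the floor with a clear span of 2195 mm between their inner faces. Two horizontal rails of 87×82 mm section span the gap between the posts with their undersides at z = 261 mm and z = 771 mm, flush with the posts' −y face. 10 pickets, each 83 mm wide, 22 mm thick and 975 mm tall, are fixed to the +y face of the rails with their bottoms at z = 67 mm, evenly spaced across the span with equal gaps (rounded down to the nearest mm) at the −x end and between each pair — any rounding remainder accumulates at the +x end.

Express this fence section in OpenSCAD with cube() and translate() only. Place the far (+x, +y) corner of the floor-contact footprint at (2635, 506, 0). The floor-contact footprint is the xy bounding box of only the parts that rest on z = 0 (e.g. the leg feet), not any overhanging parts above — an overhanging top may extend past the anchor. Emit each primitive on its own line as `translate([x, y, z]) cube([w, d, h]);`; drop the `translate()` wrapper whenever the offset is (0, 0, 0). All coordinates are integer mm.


translate([266, 419, 0]) cube([87, 87, 1044]);
translate([2548, 419, 0]) cube([87, 87, 1044]);
translate([353, 419, 261]) cube([2195, 87, 82]);
translate([353, 419, 771]) cube([2195, 87, 82]);
translate([477, 506, 67]) cube([83, 22, 975]);
translate([684, 506, 67]) cube([83, 22, 975]);
translate([891, 506, 67]) cube([83, 22, 975]);
translate([1098, 506, 67]) cube([83, 22, 975]);
translate([1305, 506, 67]) cube([83, 22, 975]);
translate([1512, 506, 67]) cube([83, 22, 975]);
translate([1719, 506, 67]) cube([83, 22, 975]);
translate([1926, 506, 67]) cube([83, 22, 975]);
translate([2133, 506, 67]) cube([83, 22, 975]);
translate([2340, 506, 67]) cube([83, 22, 975]);


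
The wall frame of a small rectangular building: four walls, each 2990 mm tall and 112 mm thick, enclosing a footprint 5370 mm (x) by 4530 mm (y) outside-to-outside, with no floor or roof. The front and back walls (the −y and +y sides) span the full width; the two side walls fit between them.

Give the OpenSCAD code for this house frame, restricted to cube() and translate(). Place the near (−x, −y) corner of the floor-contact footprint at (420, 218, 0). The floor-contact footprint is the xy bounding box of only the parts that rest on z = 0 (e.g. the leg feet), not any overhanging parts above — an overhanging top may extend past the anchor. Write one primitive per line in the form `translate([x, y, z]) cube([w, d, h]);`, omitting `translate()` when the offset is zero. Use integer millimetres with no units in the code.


translate([420, 218, 0]) cube([5370, 112, 2990]);
translate([420, 4636, 0]) cube([5370, 112, 2990]);
translate([420, 330, 0]) cube([112, 4306, 2990]);
translate([5678, 330, 0]) cube([112, 4306, 2990]);


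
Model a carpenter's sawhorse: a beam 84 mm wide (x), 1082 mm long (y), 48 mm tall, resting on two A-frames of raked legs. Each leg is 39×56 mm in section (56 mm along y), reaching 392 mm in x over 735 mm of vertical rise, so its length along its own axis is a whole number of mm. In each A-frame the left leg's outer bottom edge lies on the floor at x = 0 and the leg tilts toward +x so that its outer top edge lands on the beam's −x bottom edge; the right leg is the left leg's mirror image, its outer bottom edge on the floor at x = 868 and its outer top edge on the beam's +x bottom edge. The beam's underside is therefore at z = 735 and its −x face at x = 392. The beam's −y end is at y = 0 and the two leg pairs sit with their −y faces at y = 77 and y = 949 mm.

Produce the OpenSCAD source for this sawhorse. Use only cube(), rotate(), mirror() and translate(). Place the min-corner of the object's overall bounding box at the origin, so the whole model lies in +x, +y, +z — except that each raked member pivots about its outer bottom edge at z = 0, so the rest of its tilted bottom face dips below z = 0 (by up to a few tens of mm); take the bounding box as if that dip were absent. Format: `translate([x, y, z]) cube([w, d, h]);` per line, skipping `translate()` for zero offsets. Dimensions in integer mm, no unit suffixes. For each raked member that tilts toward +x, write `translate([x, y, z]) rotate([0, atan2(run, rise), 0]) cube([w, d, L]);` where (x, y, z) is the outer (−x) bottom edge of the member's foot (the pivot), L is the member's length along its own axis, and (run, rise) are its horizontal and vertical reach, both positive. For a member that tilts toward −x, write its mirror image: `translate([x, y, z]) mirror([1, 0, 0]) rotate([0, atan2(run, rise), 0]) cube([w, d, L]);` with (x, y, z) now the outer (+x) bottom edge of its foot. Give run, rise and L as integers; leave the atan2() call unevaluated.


// leg length = √(392² + 735²) = 833
// right-leg outer foot x = 2·392 + 84 = 868
// beam min-corner = (392, 0, 735)
translate([392, 0, 735]) cube([84, 1082, 48]);
translate([0, 77, 0]) rotate([0, atan2(392, 735), 0]) cube([39, 56, 833]);
translate([868, 77, 0]) mirror([1, 0, 0]) rotate([0, atan2(392, 735), 0]) cube([39, 56, 833]);
translate([0, 949, 0]) rotate([0, atan2(392, 735), 0]) cube([39, 56, 833]);
translate([868, 949, 0]) mirror([1, 0, 0]) rotate([0, atan2(392, 735), 0]) cube([39, 56, 833]);


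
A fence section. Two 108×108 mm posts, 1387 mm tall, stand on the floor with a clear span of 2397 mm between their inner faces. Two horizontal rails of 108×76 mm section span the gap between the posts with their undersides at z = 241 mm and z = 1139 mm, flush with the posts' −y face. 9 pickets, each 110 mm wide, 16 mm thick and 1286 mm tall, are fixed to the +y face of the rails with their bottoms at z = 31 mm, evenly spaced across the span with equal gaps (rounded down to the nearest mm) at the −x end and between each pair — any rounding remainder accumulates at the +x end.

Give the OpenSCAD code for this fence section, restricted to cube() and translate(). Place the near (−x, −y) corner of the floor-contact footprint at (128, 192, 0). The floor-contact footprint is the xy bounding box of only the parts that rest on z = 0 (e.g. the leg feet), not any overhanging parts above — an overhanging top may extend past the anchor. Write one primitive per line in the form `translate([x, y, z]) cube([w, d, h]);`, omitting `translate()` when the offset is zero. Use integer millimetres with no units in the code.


translate([128, 192, 0]) cube([108, 108, 1387]);
translate([2633, 192, 0]) cube([108, 108, 1387]);
translate([236, 192, 241]) cube([2397, 108, 76]);
translate([236, 192, 1139]) cube([2397, 108, 76]);
translate([376, 300, 31]) cube([110, 16, 1286]);
translate([626, 300, 31]) cube([110, 16, 1286]);
translate([876, 300, 31]) cube([110, 16, 1286]);
translate([1126, 300, 31]) cube([110, 16, 1286]);
translate([1376, 300, 31]) cube([110, 16, 1286]);
translate([1626, 300, 31]) cube([110, 16, 1286]);
translate([1876, 300, 31]) cube([110, 16, 1286]);
translate([2126, 300, 31]) cube([110, 16, 1286]);
translate([2376, 300, 31]) cube([110, 16, 1286]);


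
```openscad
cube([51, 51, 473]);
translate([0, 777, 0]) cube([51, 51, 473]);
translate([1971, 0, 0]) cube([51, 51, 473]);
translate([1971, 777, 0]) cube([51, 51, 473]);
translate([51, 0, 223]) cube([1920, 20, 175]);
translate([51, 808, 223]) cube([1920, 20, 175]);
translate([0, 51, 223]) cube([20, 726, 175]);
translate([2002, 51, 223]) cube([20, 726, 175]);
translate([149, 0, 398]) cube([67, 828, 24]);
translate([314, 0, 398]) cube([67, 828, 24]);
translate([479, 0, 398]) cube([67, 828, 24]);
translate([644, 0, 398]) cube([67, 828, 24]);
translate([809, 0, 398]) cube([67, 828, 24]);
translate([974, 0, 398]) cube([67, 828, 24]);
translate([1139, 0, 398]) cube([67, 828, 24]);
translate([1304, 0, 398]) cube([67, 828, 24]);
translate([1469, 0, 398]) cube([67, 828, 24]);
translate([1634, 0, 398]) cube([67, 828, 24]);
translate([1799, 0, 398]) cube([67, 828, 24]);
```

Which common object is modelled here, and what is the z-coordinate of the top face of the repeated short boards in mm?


A bed frame. The slat-top height is 422 mm.

Four posts, four rails, and a row of slats — a bed frame. Slats sit on the rails at z = 223 + 175 = 398; with slat thickness 24, the top is 422 mm.


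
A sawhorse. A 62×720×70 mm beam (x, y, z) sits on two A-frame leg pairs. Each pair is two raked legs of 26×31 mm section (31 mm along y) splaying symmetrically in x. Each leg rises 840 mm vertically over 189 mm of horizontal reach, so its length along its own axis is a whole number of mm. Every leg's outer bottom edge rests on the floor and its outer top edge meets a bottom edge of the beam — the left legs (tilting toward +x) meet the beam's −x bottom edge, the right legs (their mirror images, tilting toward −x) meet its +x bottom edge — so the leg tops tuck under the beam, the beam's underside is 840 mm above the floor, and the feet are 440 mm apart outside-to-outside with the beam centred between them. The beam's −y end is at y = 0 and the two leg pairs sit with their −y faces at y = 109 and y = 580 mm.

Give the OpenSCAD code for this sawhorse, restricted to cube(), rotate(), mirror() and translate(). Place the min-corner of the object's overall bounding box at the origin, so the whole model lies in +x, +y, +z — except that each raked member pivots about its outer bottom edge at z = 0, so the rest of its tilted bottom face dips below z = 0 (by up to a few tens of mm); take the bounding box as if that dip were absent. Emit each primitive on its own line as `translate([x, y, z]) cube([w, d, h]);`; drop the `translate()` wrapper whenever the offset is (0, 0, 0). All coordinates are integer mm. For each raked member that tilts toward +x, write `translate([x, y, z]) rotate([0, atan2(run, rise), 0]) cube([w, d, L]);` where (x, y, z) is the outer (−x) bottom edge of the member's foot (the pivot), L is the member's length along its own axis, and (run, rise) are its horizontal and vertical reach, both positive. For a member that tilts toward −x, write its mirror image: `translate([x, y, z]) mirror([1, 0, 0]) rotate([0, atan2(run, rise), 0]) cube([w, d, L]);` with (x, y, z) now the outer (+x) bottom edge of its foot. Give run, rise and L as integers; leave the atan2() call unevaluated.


translate([189, 0, 840]) cube([62, 720, 70]);
translate([0, 109, 0]) rotate([0, atan2(189, 840), 0]) cube([26, 31, 861]);
translate([440, 109, 0]) mirror([1, 0, 0]) rotate([0, atan2(189, 840), 0]) cube([26, 31, 861]);
translate([0, 580, 0]) rotate([0, atan2(189, 840), 0]) cube([26, 31, 861]);
translate([440, 580, 0]) mirror([1, 0, 0]) rotate([0, atan2(189, 840), 0]) cube([26, 31, 861]);


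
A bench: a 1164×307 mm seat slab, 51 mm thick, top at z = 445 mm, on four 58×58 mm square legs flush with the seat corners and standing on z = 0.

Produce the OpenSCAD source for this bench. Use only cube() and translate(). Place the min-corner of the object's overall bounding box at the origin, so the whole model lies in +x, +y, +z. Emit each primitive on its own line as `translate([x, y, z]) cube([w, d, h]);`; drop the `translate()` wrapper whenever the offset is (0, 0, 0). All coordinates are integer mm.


// leg_h = 445 − 51 = 394
translate([0, 0, 394]) cube([1164, 307, 51]);
cube([58, 58, 394]);
translate([0, 249, 0]) cube([58, 58, 394]);
translate([1106, 0, 0]) cube([58, 58, 394]);
translate([1106, 249, 0]) cube([58, 58, 394]);


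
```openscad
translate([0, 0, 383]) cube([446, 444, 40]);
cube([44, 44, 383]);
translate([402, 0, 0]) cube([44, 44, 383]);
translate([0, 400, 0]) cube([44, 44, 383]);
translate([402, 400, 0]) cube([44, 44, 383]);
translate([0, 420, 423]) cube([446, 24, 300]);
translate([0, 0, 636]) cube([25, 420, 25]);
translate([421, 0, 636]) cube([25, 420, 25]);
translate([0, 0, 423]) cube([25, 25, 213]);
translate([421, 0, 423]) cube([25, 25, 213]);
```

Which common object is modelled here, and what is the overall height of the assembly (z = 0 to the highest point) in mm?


A chair. The overall height is 723 mm.

A slab on four corner posts with a tall panel at the back — a chair. The seat slab sits at z = 383 with thickness 40, and the 300 mm backrest starts at the seat top, so the overall height is 383 + 40 + 300 = 723 mm.


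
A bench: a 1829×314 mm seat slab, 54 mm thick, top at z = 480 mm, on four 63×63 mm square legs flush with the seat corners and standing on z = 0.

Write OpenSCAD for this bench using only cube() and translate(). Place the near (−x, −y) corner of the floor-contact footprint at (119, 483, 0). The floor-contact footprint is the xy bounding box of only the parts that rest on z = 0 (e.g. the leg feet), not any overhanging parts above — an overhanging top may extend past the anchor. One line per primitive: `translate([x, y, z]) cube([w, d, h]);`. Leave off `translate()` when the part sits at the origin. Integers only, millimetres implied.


// leg_h = 480 − 54 = 426
translate([119, 483, 426]) cube([1829, 314, 54]);
translate([119, 483, 0]) cube([63, 63, 426]);
translate([119, 734, 0]) cube([63, 63, 426]);
translate([1885, 483, 0]) cube([63, 63, 426]);
translate([1885, 734, 0]) cube([63, 63, 426]);


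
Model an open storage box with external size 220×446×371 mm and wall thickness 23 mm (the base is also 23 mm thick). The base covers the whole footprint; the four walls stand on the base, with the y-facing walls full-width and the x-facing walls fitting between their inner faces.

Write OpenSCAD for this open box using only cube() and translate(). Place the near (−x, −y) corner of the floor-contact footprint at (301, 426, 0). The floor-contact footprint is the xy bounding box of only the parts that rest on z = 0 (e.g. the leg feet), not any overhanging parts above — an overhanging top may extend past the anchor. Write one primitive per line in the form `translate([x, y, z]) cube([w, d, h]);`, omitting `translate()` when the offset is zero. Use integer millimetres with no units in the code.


translate([301, 426, 0]) cube([220, 446, 23]);
translate([301, 426, 23]) cube([220, 23, 348]);
translate([301, 849, 23]) cube([220, 23, 348]);
translate([301, 449, 23]) cube([23, 400, 348]);
translate([498, 449, 23]) cube([23, 400, 348]);


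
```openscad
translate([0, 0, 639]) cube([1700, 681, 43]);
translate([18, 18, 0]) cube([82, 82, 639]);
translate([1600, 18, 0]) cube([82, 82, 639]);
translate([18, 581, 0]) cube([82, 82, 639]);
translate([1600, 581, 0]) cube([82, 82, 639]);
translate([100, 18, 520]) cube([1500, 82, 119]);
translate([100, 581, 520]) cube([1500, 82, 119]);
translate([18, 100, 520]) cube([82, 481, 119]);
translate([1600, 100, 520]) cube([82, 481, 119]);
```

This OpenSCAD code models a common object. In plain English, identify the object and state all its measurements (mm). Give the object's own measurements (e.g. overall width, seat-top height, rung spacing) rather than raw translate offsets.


A rectangular dining table. The top is 1700×681×43 mm with its upper surface at z = 682 mm. It stands on four 82×82 mm square legs, each inset 18 mm from the nearest pair of top edges, running from the floor to the underside of the top. Four apron rails, 82 mm thick and 119 mm tall, run between adjacent legs with their top edges flush with the underside of the top and their outer faces flush with the legs' outer faces.


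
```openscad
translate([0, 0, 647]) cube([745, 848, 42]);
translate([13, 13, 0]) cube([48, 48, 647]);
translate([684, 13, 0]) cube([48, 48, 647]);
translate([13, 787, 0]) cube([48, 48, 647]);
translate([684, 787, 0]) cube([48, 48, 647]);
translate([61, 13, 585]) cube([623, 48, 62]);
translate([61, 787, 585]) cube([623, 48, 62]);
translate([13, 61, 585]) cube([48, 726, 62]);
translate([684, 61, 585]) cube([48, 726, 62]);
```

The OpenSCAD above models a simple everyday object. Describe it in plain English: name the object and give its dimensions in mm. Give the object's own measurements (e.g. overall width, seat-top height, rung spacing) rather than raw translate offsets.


A rectangular dining table. The top is 745×848×42 mm with its upper surface at z = 689 mm. It stands on four 48×48 mm square legs, each inset 13 mm from the nearest pair of top edges, running from the floor to the underside of the top. Four apron rails, 48 mm thick and 62 mm tall, run between adjacent legs with their top edges flush with the underside of the top and their outer faces flush with the legs' outer faces.


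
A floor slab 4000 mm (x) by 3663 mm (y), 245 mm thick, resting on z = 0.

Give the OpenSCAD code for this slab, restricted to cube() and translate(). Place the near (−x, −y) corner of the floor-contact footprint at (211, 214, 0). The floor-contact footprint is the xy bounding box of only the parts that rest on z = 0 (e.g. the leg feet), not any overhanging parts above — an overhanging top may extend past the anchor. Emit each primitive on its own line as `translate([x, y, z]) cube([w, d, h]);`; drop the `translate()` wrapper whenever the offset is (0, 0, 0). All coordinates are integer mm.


translate([211, 214, 0]) cube([4000, 3663, 245]);


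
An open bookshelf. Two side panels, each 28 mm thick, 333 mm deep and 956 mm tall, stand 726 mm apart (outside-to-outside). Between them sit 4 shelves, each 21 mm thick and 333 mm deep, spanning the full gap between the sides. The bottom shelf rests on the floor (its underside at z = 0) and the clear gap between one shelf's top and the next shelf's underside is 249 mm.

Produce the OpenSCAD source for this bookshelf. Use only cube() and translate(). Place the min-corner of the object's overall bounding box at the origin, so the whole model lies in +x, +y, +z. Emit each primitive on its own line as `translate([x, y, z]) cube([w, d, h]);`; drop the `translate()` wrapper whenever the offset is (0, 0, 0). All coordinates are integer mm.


cube([28, 333, 956]);
translate([698, 0, 0]) cube([28, 333, 956]);
translate([28, 0, 0]) cube([670, 333, 21]);
translate([28, 0, 270]) cube([670, 333, 21]);
translate([28, 0, 540]) cube([670, 333, 21]);
translate([28, 0, 810]) cube([670, 333, 21]);
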